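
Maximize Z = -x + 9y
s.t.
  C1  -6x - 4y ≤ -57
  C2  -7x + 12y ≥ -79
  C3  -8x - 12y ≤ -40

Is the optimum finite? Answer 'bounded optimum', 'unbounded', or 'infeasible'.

unbounded

From the feasible point (10, -3/4), moving in the direction (12, 7) keeps every constraint satisfied while Z increases without bound.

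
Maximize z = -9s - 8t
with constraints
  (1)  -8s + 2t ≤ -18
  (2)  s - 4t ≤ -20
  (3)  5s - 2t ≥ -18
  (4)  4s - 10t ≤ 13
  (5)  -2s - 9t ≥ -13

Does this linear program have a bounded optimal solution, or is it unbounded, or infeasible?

infeasible

The boundaries -8s + 2t = -18 and s - 4t = -20 meet at (56/15, 89/15), but that point violates -2s - 9t ≥ -13. Every candidate vertex is excluded by some other constraint, so the feasible region is empty.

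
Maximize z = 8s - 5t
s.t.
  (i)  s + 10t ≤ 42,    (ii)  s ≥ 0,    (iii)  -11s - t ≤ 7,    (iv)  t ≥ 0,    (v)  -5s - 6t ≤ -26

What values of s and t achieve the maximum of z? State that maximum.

s = 42, t = 0, maximum z = 336

Vertices and z = 8s - 5t:
  (42, 0) → z = 336
  (2/11, 46/11) → z = -214/11
  (26/5, 0) → z = 208/5

The binding constraints are s + 10t = 42 and t = 0.
Solving simultaneously gives s = 42, t = 0.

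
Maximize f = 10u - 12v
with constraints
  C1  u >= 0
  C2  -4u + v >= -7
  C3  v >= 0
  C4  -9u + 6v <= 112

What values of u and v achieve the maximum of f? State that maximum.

Feasible corners and f = 10u - 12v:
  (0, 0) → f = 0
  (0, 56/3) → f = -224
  (7/4, 0) → f = 35/2
  (154/15, 511/15) → f = -4592/15

The optimum lies where -4u + v = -7 and v = 0.
Solving simultaneously gives u = 7/4, v = 0.

u = 7/4, v = 0, maximum f = 35/2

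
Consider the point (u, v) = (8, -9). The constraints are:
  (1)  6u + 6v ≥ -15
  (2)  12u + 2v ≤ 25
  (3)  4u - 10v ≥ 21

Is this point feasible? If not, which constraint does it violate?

not feasible — violates (2)

Constraint (2): 12u + 2v = 78, which is not ≤ 25. All other constraints are satisfied.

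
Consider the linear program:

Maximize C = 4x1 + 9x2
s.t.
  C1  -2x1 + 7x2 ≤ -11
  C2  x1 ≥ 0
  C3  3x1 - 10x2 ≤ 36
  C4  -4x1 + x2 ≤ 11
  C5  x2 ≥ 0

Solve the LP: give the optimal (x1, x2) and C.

x1 = 142, x2 = 39, maximum C = 919

Feasible corners and C = 4x1 + 9x2:
  (142, 39) → C = 919
  (11/2, 0) → C = 22
  (12, 0) → C = 48

The optimum lies where -2x1 + 7x2 = -11 and 3x1 - 10x2 = 36.
Solving simultaneously gives x1 = 142, x2 = 39.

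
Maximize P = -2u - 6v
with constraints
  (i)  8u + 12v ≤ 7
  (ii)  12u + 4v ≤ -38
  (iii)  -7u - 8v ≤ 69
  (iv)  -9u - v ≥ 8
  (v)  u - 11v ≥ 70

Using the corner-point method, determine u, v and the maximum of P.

u = -7/17, v = -281/34, maximum P = 857/17

Extreme points and P = -2u - 6v:
  (-7/17, -281/34) → P = 857/17
  (-69/68, -439/68) → P = 693/17
  (-199/85, -559/85) → P = 3752/85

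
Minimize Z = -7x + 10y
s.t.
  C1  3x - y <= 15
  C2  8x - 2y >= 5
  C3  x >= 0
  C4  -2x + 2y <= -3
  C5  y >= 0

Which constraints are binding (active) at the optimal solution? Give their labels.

C1 and C5

Corner points and Z = -7x + 10y:
  (27/4, 21/4) → Z = 21/4
  (5, 0) → Z = -35
  (3/2, 0) → Z = -21/2

The minimum is at (5, 0). Substituting into each constraint, equality holds for C1 and C5; the remaining constraints have slack.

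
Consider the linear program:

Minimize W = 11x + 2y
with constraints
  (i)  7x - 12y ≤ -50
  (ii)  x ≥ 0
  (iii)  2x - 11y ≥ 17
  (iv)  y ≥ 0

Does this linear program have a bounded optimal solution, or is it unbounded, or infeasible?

infeasible

The boundaries 7x - 12y = -50 and x = 0 meet at (0, 25/6), but that point violates 2x - 11y ≥ 17. Every candidate vertex is excluded by some other constraint, so the feasible region is empty.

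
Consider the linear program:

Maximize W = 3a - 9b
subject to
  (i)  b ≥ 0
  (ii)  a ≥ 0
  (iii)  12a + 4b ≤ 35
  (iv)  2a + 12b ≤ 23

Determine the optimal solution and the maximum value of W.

a = 35/12, b = 0, maximum W = 35/4

Feasible corners and W = 3a - 9b:
  (0, 0) → W = 0
  (35/12, 0) → W = 35/4
  (0, 23/12) → W = -69/4
  (41/17, 103/68) → W = -435/68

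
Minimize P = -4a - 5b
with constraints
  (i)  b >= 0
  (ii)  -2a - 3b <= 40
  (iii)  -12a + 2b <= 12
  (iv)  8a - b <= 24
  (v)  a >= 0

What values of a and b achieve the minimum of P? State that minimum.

a = 15, b = 96, minimum P = -540

Vertices and P = -4a - 5b:
  (3, 0) → P = -12
  (0, 0) → P = 0
  (15, 96) → P = -540
  (0, 6) → P = -30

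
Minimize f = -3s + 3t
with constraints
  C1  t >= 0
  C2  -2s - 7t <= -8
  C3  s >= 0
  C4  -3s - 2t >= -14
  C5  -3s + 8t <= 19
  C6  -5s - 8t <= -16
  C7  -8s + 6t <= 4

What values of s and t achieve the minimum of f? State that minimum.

Feasible corners and f = -3s + 3t:
  (4, 0) → f = -12
  (14/3, 0) → f = -14
  (48/19, 8/19) → f = -120/19
  (37/15, 33/10) → f = 5/2
  (41/23, 70/23) → f = 87/23
  (32/47, 74/47) → f = 126/47

At the optimal vertex, t = 0 and -3s - 2t = -14.
Solving simultaneously gives s = 14/3, t = 0.

s = 14/3, t = 0, minimum f = -14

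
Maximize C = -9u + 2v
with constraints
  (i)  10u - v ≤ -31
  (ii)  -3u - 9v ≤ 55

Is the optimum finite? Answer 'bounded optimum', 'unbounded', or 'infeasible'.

From the feasible point (-334/93, -457/93), moving in the direction (-9, 3) keeps every constraint satisfied while C increases without bound.

unbounded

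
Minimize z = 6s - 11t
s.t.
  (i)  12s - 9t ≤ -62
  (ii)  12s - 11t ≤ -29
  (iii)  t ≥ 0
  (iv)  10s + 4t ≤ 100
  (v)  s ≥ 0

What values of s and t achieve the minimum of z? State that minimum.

Corner points and z = 6s - 11t:
  (326/69, 910/69) → z = -8054/69
  (0, 62/9) → z = -682/9
  (0, 25) → z = -275

s = 0, t = 25, minimum z = -275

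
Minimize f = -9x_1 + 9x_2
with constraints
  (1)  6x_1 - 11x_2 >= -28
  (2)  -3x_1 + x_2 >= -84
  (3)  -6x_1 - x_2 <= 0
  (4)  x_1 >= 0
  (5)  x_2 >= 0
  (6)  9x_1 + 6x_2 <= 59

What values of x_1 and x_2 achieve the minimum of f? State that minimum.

Vertices and f = -9x_1 + 9x_2:
  (0, 28/11) → f = 252/11
  (481/135, 202/45) → f = 25/3
  (0, 0) → f = 0
  (59/9, 0) → f = -59

The binding constraints are x_2 = 0 and 9x_1 + 6x_2 = 59.
Solving simultaneously gives x_1 = 59/9, x_2 = 0.

x_1 = 59/9, x_2 = 0, minimum f = -59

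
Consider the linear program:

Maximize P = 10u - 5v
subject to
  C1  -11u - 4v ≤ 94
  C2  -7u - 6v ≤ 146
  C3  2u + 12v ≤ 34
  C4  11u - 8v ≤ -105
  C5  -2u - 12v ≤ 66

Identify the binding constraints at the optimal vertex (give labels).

Corner points and P = 10u - 5v:
  (-316/31, 281/62) → P = -7725/62
  (-293/33, 11/12) → P = -12325/132
  (-247/37, 146/37) → P = -3200/37

The maximum is at (-247/37, 146/37). Substituting into each constraint, equality holds for C3 and C4; the remaining constraints have slack.

C3 and C4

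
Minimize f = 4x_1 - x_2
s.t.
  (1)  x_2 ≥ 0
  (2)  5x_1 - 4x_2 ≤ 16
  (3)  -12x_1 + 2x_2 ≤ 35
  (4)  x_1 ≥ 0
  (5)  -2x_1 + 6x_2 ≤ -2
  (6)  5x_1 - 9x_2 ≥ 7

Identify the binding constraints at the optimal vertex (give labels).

Feasible corners and f = 4x_1 - x_2:
  (16/5, 0) → f = 64/5
  (7/5, 0) → f = 28/5
  (4, 1) → f = 15
  (2, 1/3) → f = 23/3

The minimum is at (7/5, 0). Substituting into each constraint, equality holds for (1) and (6); the remaining constraints have slack.

(1) and (6)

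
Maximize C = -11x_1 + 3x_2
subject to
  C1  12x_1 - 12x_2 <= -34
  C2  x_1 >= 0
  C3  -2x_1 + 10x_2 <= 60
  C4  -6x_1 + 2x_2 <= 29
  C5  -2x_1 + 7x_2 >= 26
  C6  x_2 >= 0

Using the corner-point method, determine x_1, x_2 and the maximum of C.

x_1 = 0, x_2 = 6, maximum C = 18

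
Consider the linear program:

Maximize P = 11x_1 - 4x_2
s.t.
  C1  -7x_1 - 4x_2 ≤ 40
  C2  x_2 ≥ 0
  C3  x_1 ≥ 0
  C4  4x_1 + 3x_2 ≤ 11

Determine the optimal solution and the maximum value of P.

Extreme points and P = 11x_1 - 4x_2:
  (0, 0) → P = 0
  (11/4, 0) → P = 121/4
  (0, 11/3) → P = -44/3

The binding constraints are x_2 = 0 and 4x_1 + 3x_2 = 11.
Solving simultaneously gives x_1 = 11/4, x_2 = 0.

x_1 = 11/4, x_2 = 0, maximum P = 121/4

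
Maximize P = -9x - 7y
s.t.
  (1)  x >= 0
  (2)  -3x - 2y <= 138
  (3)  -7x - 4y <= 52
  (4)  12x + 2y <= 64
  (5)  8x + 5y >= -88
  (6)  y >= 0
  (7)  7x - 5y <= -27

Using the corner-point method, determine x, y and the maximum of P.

x = 0, y = 27/5, maximum P = -189/5

Vertices and P = -9x - 7y:
  (0, 32) → P = -224
  (0, 27/5) → P = -189/5
  (133/37, 386/37) → P = -3899/37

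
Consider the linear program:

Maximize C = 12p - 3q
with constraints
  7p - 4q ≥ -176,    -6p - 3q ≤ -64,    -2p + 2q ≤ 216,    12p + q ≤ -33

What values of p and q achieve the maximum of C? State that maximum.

p = -163/30, q = 161/5, maximum C = -809/5

Vertices and C = 12p - 3q:
  (-272/45, 1504/45) → C = -864/5
  (-28/5, 171/5) → C = -849/5
  (-163/30, 161/5) → C = -809/5

At the optimal vertex, -6p - 3q = -64 and 12p + q = -33.
Solving simultaneously gives p = -163/30, q = 161/5.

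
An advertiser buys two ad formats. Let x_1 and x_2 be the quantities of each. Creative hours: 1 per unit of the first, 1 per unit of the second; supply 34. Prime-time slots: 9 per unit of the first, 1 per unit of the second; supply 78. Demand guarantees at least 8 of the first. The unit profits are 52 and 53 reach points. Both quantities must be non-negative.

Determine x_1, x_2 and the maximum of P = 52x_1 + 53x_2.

x_1 = 8, x_2 = 6, maximum P = 734

At the optimal vertex, 9x_1 + x_2 = 78 and x_1 = 8.
Solving simultaneously gives x_1 = 8, x_2 = 6.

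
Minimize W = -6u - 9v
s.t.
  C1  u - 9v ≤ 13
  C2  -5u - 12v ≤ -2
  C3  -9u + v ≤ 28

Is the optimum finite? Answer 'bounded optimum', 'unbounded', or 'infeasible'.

From the feasible point (58/19, -21/19), moving in the direction (9, 1) keeps every constraint satisfied while W decreases without bound.

unbounded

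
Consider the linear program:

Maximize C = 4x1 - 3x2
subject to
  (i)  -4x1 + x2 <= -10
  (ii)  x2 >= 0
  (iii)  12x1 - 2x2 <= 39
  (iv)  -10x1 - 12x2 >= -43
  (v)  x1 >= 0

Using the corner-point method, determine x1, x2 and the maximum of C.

Vertices and C = 4x1 - 3x2:
  (5/2, 0) → C = 10
  (163/58, 36/29) → C = 218/29
  (13/4, 0) → C = 13
  (277/82, 63/82) → C = 919/82

The binding constraints are x2 = 0 and 12x1 - 2x2 = 39.
Solving simultaneously gives x1 = 13/4, x2 = 0.

x1 = 13/4, x2 = 0, maximum C = 13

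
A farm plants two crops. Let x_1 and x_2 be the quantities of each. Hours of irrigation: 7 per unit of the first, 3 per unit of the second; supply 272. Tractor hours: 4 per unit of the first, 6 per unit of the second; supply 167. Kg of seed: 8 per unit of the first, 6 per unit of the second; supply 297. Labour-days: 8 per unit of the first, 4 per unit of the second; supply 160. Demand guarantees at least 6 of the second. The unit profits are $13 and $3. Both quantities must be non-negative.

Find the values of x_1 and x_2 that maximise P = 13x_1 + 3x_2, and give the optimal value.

x_1 = 17, x_2 = 6, maximum P = 239

Extreme points and P = 13x_1 + 3x_2:
  (0, 167/6) → P = 167/2
  (0, 6) → P = 18
  (73/8, 87/4) → P = 1471/8
  (17, 6) → P = 239

The binding constraints are 8x_1 + 4x_2 = 160 and x_2 = 6.
Solving simultaneously gives x_1 = 17, x_2 = 6.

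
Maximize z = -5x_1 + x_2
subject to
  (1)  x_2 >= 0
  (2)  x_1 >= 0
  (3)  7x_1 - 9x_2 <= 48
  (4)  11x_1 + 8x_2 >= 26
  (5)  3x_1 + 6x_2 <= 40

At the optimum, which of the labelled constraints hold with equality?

Vertices and z = -5x_1 + x_2:
  (48/7, 0) → z = -240/7
  (26/11, 0) → z = -130/11
  (0, 13/4) → z = 13/4
  (0, 20/3) → z = 20/3
  (216/23, 136/69) → z = -3104/69

The maximum is at (0, 20/3). Substituting into each constraint, equality holds for (2) and (5); the remaining constraints have slack.

(2) and (5)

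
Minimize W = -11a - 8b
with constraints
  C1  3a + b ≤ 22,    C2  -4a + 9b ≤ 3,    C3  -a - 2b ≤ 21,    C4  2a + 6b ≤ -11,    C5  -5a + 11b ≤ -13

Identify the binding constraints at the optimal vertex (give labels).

Corner points and W = -11a - 8b:
  (13, -17) → W = -7
  (143/16, -77/16) → W = -957/16
  (-205/21, -118/21) → W = 457/3
  (-43/52, -81/52) → W = 1121/52

The minimum is at (143/16, -77/16). Substituting into each constraint, equality holds for C1 and C4; the remaining constraints have slack.

C1 and C4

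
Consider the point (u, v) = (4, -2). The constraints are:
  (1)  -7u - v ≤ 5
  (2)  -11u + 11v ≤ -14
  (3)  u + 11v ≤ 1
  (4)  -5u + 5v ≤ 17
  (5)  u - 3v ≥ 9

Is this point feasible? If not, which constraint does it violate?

feasible

(1): -26 ≤ 5 ✓
(2): -66 ≤ -14 ✓
(3): -18 ≤ 1 ✓
(4): -30 ≤ 17 ✓
(5): 10 ≥ 9 ✓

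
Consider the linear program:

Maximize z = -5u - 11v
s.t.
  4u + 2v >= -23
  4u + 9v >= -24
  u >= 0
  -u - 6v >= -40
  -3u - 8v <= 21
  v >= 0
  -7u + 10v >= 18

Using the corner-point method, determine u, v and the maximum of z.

u = 0, v = 9/5, maximum z = -99/5

Vertices and z = -5u - 11v:
  (0, 20/3) → z = -220/3
  (0, 9/5) → z = -99/5
  (73/13, 149/26) → z = -2369/26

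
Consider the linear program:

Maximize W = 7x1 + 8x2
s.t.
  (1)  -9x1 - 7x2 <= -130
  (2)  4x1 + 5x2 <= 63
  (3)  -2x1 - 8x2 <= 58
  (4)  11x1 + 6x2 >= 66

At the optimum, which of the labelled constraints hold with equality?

Feasible corners and W = 7x1 + 8x2:
  (209/17, 47/17) → W = 1839/17
  (723/29, -391/29) → W = 1933/29
  (397/11, -179/11) → W = 1347/11

The maximum is at (397/11, -179/11). Substituting into each constraint, equality holds for (2) and (3); the remaining constraints have slack.

(2) and (3)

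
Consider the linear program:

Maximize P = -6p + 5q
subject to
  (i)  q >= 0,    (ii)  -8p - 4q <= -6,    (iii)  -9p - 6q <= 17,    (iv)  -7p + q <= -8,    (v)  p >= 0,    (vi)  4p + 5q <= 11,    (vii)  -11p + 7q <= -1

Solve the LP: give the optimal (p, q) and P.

p = 17/13, q = 15/13, maximum P = -27/13

Extreme points and P = -6p + 5q:
  (8/7, 0) → P = -48/7
  (11/4, 0) → P = -33/2
  (17/13, 15/13) → P = -27/13

At the optimal vertex, -7p + q = -8 and 4p + 5q = 11.
Solving simultaneously gives p = 17/13, q = 15/13.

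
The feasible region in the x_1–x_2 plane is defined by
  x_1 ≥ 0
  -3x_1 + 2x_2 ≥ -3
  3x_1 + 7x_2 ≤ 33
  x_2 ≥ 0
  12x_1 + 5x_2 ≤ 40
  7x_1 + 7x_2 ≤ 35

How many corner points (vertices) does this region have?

6

Pairwise boundary intersections that survive every other constraint:
  (0, 33/7)
  (0, 0)
  (1, 0)
  (95/39, 28/13)
  (1/2, 9/2)
  (15/7, 20/7)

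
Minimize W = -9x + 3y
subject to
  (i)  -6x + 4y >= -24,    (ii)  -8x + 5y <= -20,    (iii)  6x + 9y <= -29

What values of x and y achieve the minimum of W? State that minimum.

Vertices and W = -9x + 3y:
  (-20, -36) → W = 72
  (50/39, -53/13) → W = -309/13
  (35/102, -176/51) → W = -457/34

The binding constraints are -6x + 4y = -24 and 6x + 9y = -29.
Solving simultaneously gives x = 50/39, y = -53/13.

x = 50/39, y = -53/13, minimum W = -309/13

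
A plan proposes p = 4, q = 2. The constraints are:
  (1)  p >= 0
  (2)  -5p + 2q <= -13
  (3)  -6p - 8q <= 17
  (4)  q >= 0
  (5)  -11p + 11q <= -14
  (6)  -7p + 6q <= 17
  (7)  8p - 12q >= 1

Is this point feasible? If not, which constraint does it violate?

feasible

(1): 4 ≥ 0 ✓
(2): -16 ≤ -13 ✓
(3): -40 ≤ 17 ✓
(4): 2 ≥ 0 ✓
(5): -22 ≤ -14 ✓
(6): -16 ≤ 17 ✓
(7): 8 ≥ 1 ✓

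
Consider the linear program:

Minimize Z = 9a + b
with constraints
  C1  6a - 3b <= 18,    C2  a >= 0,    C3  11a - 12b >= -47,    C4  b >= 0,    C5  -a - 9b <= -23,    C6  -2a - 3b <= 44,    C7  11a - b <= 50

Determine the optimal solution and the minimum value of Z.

Extreme points and Z = 9a + b:
  (77/19, 40/19) → Z = 733/19
  (44/9, 34/9) → Z = 430/9
  (0, 47/12) → Z = 47/12
  (0, 23/9) → Z = 23/9
  (647/121, 97/11) → Z = 6890/121

a = 0, b = 23/9, minimum Z = 23/9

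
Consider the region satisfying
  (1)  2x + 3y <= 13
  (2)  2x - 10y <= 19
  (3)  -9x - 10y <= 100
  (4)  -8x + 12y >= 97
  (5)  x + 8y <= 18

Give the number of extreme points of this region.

3

Pairwise boundary intersections that survive every other constraint:
  (-1085/94, 73/188)
  (-490/31, 131/31)
  (-140/19, 241/76)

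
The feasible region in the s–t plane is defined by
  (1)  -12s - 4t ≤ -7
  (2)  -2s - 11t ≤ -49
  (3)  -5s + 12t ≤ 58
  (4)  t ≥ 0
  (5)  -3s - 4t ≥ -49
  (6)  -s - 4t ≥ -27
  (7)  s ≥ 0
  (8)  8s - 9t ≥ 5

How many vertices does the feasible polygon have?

The feasible vertices (each the meet of two boundaries and inside every other half-plane) are:
  (343/25, 49/25)
  (248/53, 191/53)
  (11, 4)
  (263/41, 211/41)

4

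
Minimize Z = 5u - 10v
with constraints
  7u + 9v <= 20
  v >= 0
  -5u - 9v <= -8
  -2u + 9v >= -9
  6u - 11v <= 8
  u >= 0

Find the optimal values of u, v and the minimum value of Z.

u = 0, v = 20/9, minimum Z = -200/9

Vertices and Z = 5u - 10v:
  (292/131, 64/131) → Z = 820/131
  (0, 20/9) → Z = -200/9
  (160/109, 8/109) → Z = 720/109
  (0, 8/9) → Z = -80/9

At the optimal vertex, 7u + 9v = 20 and u = 0.
Solving simultaneously gives u = 0, v = 20/9.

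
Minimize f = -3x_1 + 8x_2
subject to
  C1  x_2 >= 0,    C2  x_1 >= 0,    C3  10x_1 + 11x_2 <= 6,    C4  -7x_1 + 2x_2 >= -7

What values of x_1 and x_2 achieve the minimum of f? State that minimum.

x_1 = 3/5, x_2 = 0, minimum f = -9/5

Extreme points and f = -3x_1 + 8x_2:
  (0, 0) → f = 0
  (3/5, 0) → f = -9/5
  (0, 6/11) → f = 48/11

At the optimal vertex, x_2 = 0 and 10x_1 + 11x_2 = 6.
Solving simultaneously gives x_1 = 3/5, x_2 = 0.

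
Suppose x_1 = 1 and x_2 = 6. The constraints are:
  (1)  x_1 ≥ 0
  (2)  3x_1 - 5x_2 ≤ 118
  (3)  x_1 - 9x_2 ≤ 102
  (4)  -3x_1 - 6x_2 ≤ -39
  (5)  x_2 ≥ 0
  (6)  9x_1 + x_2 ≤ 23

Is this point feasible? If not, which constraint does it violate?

feasible

(1): 1 ≥ 0 ✓
(2): -27 ≤ 118 ✓
(3): -53 ≤ 102 ✓
(4): -39 ≤ -39 ✓
(5): 6 ≥ 0 ✓
(6): 15 ≤ 23 ✓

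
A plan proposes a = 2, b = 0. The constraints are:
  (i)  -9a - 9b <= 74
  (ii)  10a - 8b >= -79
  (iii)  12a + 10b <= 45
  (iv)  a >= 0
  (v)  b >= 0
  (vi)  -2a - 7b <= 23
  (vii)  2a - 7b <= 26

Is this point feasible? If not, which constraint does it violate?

feasible

(i): -18 ≤ 74 ✓
(ii): 20 ≥ -79 ✓
(iii): 24 ≤ 45 ✓
(iv): 2 ≥ 0 ✓
(v): 0 ≥ 0 ✓
(vi): -4 ≤ 23 ✓
(vii): 4 ≤ 26 ✓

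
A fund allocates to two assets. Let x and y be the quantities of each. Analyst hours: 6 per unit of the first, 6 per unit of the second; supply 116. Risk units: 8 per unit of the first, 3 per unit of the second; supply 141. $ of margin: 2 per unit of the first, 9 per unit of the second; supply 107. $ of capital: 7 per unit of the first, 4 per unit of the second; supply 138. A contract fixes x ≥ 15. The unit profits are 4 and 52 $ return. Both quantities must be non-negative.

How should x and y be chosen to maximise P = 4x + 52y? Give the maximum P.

x = 15, y = 13/3, maximum P = 856/3

Vertices and P = 4x + 52y:
  (141/8, 0) → P = 141/2
  (15, 0) → P = 60
  (83/5, 41/15) → P = 3128/15
  (15, 13/3) → P = 856/3

At the optimal vertex, 6x + 6y = 116 and x = 15.
Solving simultaneously gives x = 15, y = 13/3.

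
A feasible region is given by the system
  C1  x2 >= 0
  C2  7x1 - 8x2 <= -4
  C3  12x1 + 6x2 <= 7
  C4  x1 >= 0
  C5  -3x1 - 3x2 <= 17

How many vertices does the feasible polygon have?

Pairwise boundary intersections that survive every other constraint:
  (16/69, 97/138)
  (0, 1/2)
  (0, 7/6)

3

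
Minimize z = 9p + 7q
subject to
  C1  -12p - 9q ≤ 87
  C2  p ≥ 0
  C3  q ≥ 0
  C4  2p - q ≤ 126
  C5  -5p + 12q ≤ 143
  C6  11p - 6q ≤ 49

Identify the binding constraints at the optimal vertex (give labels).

C2 and C3

Vertices and z = 9p + 7q:
  (0, 0) → z = 0
  (0, 143/12) → z = 1001/12
  (49/11, 0) → z = 441/11
  (241/17, 303/17) → z = 4290/17

The minimum is at (0, 0). Substituting into each constraint, equality holds for C2 and C3; the remaining constraints have slack.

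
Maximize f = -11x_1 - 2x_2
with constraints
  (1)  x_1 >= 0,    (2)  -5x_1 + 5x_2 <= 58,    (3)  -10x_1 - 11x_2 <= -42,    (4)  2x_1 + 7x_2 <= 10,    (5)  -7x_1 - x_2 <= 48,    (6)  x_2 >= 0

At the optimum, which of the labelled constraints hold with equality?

Corner points and f = -11x_1 - 2x_2:
  (23/6, 1/3) → f = -257/6
  (21/5, 0) → f = -231/5
  (5, 0) → f = -55

The maximum is at (23/6, 1/3). Substituting into each constraint, equality holds for (3) and (4); the remaining constraints have slack.

(3) and (4)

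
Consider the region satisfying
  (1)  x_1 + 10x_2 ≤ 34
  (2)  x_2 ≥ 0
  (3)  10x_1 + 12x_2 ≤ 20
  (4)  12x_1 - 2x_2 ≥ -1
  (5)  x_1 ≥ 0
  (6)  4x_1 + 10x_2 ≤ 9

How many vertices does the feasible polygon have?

The feasible vertices (each the meet of two boundaries and inside every other half-plane) are:
  (2, 0)
  (0, 0)
  (23/13, 5/26)
  (0, 1/2)
  (1/16, 7/8)

5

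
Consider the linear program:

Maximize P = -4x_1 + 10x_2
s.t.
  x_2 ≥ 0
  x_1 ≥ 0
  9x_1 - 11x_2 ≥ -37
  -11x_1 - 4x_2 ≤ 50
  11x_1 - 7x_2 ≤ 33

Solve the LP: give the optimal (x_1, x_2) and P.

Corner points and P = -4x_1 + 10x_2:
  (0, 0) → P = 0
  (3, 0) → P = -12
  (0, 37/11) → P = 370/11
  (311/29, 352/29) → P = 2276/29

The optimum lies where 9x_1 - 11x_2 = -37 and 11x_1 - 7x_2 = 33.
Solving simultaneously gives x_1 = 311/29, x_2 = 352/29.

x_1 = 311/29, x_2 = 352/29, maximum P = 2276/29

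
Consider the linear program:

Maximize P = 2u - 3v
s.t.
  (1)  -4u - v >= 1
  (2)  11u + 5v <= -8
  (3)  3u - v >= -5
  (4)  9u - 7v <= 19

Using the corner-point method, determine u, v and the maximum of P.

Corner points and P = 2u - 3v:
  (-33/26, 31/26) → P = -159/26
  (39/122, -281/122) → P = 921/122
  (-9/2, -17/2) → P = 33/2

u = -9/2, v = -17/2, maximum P = 33/2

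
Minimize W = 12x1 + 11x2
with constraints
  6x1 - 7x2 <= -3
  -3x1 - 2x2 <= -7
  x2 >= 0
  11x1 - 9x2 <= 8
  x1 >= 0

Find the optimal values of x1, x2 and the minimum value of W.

Extreme points and W = 12x1 + 11x2:
  (43/33, 17/11) → W = 359/11
  (83/23, 81/23) → W = 1887/23
  (0, 7/2) → W = 77/2
The feasible region is unbounded (it extends along (0, 1), (9, 11)), but W strictly increases along every unbounded feasible direction, so there is no improving ray and the minimum is attained at a vertex.

x1 = 43/33, x2 = 17/11, minimum W = 359/11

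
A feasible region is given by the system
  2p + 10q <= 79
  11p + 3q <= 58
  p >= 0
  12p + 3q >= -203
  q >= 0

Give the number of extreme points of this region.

4

Pairwise boundary intersections that survive every other constraint:
  (343/104, 753/104)
  (0, 79/10)
  (58/11, 0)
  (0, 0)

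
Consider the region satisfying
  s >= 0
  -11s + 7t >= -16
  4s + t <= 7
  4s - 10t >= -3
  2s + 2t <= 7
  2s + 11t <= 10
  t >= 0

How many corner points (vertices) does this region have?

Pairwise boundary intersections that survive every other constraint:
  (0, 3/10)
  (0, 0)
  (5/3, 1/3)
  (16/11, 0)
  (67/42, 13/21)
  (67/64, 23/32)

6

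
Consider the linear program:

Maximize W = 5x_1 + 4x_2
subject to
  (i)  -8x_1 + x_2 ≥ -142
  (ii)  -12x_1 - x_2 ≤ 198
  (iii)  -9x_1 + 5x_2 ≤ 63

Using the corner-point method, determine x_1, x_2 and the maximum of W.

x_1 = 773/31, x_2 = 1782/31, maximum W = 10993/31

Feasible corners and W = 5x_1 + 4x_2:
  (-14/5, -822/5) → W = -3358/5
  (773/31, 1782/31) → W = 10993/31
  (-351/23, -342/23) → W = -3123/23

The optimum lies where -8x_1 + x_2 = -142 and -9x_1 + 5x_2 = 63.
Solving simultaneously gives x_1 = 773/31, x_2 = 1782/31.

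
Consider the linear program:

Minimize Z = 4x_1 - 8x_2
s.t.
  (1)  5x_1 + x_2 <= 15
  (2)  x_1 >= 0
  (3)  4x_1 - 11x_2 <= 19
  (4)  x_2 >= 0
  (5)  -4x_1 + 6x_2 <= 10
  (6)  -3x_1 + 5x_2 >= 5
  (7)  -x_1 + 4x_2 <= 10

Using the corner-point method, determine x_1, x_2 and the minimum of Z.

x_1 = 2, x_2 = 3, minimum Z = -16

Corner points and Z = 4x_1 - 8x_2:
  (5/2, 5/2) → Z = -10
  (50/21, 65/21) → Z = -320/21
  (0, 5/3) → Z = -40/3
  (0, 1) → Z = -8
  (2, 3) → Z = -16

At the optimal vertex, -4x_1 + 6x_2 = 10 and -x_1 + 4x_2 = 10.
Solving simultaneously gives x_1 = 2, x_2 = 3.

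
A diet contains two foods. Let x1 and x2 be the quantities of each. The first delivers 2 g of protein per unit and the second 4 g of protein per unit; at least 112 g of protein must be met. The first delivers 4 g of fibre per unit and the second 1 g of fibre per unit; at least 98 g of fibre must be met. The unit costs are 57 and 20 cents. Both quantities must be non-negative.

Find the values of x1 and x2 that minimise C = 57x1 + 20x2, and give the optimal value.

Extreme points and C = 57x1 + 20x2:
  (0, 98) → C = 1960
  (56, 0) → C = 3192
  (20, 18) → C = 1500
The feasible region is unbounded (it extends along (0, 1), (1, 0)), but C strictly increases along every unbounded feasible direction, so there is no improving ray and the minimum is attained at a vertex.

x1 = 20, x2 = 18, minimum C = 1500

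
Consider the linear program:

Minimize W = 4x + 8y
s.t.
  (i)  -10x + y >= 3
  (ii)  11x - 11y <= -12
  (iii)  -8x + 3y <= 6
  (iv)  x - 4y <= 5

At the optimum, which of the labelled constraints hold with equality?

(ii) and (iii)

Corner points and W = 4x + 8y:
  (-7/33, 29/33) → W = 68/11
  (-3/22, 18/11) → W = 138/11
  (-6/11, 6/11) → W = 24/11

The minimum is at (-6/11, 6/11). Substituting into each constraint, equality holds for (ii) and (iii); the remaining constraints have slack.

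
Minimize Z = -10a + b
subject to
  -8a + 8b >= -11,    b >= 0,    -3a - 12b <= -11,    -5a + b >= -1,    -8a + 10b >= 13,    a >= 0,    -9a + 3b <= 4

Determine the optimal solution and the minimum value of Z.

a = 7/6, b = 29/6, minimum Z = -41/6

Corner points and Z = -10a + b:
  (23/42, 73/42) → Z = -157/42
  (7/6, 29/6) → Z = -41/6
  (0, 13/10) → Z = 13/10
  (0, 4/3) → Z = 4/3

The optimum lies where -5a + b = -1 and -9a + 3b = 4.
Solving simultaneously gives a = 7/6, b = 29/6.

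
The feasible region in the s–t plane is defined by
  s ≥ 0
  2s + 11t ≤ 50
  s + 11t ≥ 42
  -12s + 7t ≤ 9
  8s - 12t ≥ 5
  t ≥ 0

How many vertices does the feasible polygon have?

3

The feasible vertices (each the meet of two boundaries and inside every other half-plane) are:
  (8, 34/11)
  (655/112, 195/56)
  (559/100, 331/100)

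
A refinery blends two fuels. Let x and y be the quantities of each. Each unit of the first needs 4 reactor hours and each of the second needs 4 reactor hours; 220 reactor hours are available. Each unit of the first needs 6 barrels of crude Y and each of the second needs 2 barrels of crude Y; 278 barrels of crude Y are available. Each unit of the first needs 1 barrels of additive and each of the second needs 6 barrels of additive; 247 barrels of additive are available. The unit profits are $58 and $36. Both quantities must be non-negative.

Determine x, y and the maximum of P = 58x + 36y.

x = 42, y = 13, maximum P = 2904

Extreme points and P = 58x + 36y:
  (0, 0) → P = 0
  (0, 247/6) → P = 1482
  (139/3, 0) → P = 8062/3
  (42, 13) → P = 2904
  (83/5, 192/5) → P = 11726/5

The optimum lies where 4x + 4y = 220 and 6x + 2y = 278.
Solving simultaneously gives x = 42, y = 13.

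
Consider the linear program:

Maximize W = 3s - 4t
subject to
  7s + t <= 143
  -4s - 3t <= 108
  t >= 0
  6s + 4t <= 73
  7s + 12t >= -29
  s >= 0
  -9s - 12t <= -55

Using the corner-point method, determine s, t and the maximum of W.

Feasible corners and W = 3s - 4t:
  (73/6, 0) → W = 73/2
  (55/9, 0) → W = 55/3
  (0, 73/4) → W = -73
  (0, 55/12) → W = -55/3

The optimum lies where t = 0 and 6s + 4t = 73.
Solving simultaneously gives s = 73/6, t = 0.

s = 73/6, t = 0, maximum W = 73/2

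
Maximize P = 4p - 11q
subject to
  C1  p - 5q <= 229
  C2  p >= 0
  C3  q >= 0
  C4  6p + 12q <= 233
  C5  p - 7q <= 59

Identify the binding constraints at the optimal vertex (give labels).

C3 and C4

Extreme points and P = 4p - 11q:
  (0, 0) → P = 0
  (0, 233/12) → P = -2563/12
  (233/6, 0) → P = 466/3

The maximum is at (233/6, 0). Substituting into each constraint, equality holds for C3 and C4; the remaining constraints have slack.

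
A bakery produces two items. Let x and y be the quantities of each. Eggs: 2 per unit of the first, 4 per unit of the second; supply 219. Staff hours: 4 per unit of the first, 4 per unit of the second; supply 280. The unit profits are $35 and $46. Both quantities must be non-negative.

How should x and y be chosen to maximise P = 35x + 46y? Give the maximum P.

x = 61/2, y = 79/2, maximum P = 5769/2

Vertices and P = 35x + 46y:
  (0, 0) → P = 0
  (0, 219/4) → P = 5037/2
  (70, 0) → P = 2450
  (61/2, 79/2) → P = 5769/2

The optimum lies where 2x + 4y = 219 and 4x + 4y = 280.
Solving simultaneously gives x = 61/2, y = 79/2.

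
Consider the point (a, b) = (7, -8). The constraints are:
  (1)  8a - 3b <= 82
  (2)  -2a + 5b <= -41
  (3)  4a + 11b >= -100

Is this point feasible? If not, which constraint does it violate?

feasible

(1): 80 ≤ 82 ✓
(2): -54 ≤ -41 ✓
(3): -60 ≥ -100 ✓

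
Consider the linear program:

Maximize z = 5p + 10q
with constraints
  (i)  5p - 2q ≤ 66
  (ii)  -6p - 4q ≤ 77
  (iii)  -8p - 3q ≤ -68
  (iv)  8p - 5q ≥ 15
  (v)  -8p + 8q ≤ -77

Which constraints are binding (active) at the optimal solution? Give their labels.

(i) and (v)

Corner points and z = 5p + 10q:
  (334/31, -188/31) → z = -210/31
  (187/12, 143/24) → z = 275/2
  (775/88, -9/11) → z = 3155/88

The maximum is at (187/12, 143/24). Substituting into each constraint, equality holds for (i) and (v); the remaining constraints have slack.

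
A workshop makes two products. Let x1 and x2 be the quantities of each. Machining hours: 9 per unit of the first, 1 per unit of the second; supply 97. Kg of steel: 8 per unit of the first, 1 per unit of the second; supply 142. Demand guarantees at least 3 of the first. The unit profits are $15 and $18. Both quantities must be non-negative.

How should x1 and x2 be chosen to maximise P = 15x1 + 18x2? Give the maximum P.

x1 = 3, x2 = 70, maximum P = 1305

At the optimal vertex, 9x1 + x2 = 97 and x1 = 3.
Solving simultaneously gives x1 = 3, x2 = 70.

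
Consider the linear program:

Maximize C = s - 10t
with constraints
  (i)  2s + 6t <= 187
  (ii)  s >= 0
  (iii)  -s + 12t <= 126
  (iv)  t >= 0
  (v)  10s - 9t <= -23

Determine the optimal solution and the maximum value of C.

Feasible corners and C = s - 10t:
  (0, 21/2) → C = -105
  (0, 23/9) → C = -230/9
  (286/37, 1237/111) → C = -11512/111

s = 0, t = 23/9, maximum C = -230/9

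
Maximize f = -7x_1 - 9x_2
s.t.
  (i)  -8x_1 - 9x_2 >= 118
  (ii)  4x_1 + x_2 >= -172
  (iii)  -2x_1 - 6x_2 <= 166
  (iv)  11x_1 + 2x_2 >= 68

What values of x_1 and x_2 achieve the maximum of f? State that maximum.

Feasible corners and f = -7x_1 - 9x_2:
  (131/5, -182/5) → f = 721/5
  (848/83, -1842/83) → f = 10642/83
  (370/31, -981/31) → f = 6239/31

The optimum lies where -2x_1 - 6x_2 = 166 and 11x_1 + 2x_2 = 68.
Solving simultaneously gives x_1 = 370/31, x_2 = -981/31.

x_1 = 370/31, x_2 = -981/31, maximum f = 6239/31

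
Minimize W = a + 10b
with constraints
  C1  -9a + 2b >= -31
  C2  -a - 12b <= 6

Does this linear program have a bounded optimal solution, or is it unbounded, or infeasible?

unbounded

From the feasible point (36/11, -17/22), moving in the direction (-12, 1) keeps every constraint satisfied while W decreases without bound.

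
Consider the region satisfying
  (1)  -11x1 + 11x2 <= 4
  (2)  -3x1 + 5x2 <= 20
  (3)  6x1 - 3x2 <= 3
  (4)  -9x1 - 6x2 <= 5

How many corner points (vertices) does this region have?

3

Of the 6 pairwise boundary intersections, those satisfying every inequality are:
  (15/11, 19/11)
  (-79/165, -19/165)
  (1/21, -19/21)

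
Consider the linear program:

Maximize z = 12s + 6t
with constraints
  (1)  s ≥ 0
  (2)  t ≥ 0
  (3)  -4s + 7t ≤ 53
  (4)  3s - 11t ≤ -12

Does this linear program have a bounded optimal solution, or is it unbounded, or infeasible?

From the feasible point (0, 53/7), moving in the direction (7, 4) keeps every constraint satisfied while z increases without bound.

unbounded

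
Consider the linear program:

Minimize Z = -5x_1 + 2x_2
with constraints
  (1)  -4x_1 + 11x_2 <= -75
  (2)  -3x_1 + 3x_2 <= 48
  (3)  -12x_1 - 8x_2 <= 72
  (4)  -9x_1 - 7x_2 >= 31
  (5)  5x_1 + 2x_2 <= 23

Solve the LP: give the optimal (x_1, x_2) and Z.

x_1 = 41/2, x_2 = -159/4, minimum Z = -182

Feasible corners and Z = -5x_1 + 2x_2:
  (-48/41, -297/41) → Z = -354/41
  (184/127, -799/127) → Z = -2518/127
  (41/2, -159/4) → Z = -182
  (223/17, -362/17) → Z = -1839/17

The binding constraints are -12x_1 - 8x_2 = 72 and 5x_1 + 2x_2 = 23.
Solving simultaneously gives x_1 = 41/2, x_2 = -159/4.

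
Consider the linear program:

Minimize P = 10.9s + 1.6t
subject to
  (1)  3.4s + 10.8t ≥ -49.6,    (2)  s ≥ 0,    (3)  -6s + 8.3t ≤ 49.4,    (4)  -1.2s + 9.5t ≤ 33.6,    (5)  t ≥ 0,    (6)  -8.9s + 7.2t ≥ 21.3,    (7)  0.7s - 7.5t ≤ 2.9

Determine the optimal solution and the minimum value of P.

s = 0, t = 71/24, minimum P = 71/15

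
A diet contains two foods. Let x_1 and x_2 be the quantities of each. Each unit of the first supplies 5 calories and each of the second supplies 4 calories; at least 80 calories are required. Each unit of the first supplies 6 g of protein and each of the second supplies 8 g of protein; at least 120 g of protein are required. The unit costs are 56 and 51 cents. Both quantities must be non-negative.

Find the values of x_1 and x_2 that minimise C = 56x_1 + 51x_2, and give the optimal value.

x_1 = 10, x_2 = 15/2, minimum C = 1885/2

Extreme points and C = 56x_1 + 51x_2:
  (0, 20) → C = 1020
  (20, 0) → C = 1120
  (10, 15/2) → C = 1885/2
The feasible region is unbounded (it extends along (0, 1), (1, 0)), but C strictly increases along every unbounded feasible direction, so there is no improving ray and the minimum is attained at a vertex.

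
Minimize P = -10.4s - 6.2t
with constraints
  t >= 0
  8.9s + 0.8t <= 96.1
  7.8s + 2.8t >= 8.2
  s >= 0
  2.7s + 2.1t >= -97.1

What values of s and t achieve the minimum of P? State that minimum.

Corner points and P = -10.4s - 6.2t:
  (961/89, 0) → P = -49972/445
  (41/39, 0) → P = -164/15
  (0, 961/8) → P = -29791/40
  (0, 41/14) → P = -1271/70

s = 0, t = 120.125, minimum P = -744.775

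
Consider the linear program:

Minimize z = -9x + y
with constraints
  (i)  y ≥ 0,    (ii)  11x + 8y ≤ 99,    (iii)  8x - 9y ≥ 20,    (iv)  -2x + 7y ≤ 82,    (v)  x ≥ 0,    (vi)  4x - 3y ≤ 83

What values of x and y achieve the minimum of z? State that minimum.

Extreme points and z = -9x + y:
  (9, 0) → z = -81
  (5/2, 0) → z = -45/2
  (1051/163, 572/163) → z = -8887/163

x = 9, y = 0, minimum z = -81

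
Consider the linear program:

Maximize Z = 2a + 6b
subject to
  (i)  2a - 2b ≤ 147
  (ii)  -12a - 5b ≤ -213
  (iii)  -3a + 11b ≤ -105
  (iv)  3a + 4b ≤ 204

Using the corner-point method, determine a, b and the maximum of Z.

Corner points and Z = 2a + 6b:
  (1161/34, -669/17) → Z = -2853/17
  (498/7, -33/14) → Z = 897/7
  (956/49, -207/49) → Z = 670/49
  (296/5, 33/5) → Z = 158

The binding constraints are -3a + 11b = -105 and 3a + 4b = 204.
Solving simultaneously gives a = 296/5, b = 33/5.

a = 296/5, b = 33/5, maximum Z = 158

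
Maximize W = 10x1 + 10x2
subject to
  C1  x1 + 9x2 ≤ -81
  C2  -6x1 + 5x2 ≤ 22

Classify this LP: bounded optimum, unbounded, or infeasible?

unbounded

From the feasible point (-603/59, -464/59), moving in the direction (9, -1) keeps every constraint satisfied while W increases without bound.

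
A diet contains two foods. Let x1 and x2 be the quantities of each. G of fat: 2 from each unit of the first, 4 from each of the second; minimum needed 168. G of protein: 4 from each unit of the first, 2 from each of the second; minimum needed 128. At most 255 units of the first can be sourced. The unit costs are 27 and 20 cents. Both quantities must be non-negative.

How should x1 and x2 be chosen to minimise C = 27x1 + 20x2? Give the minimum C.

x1 = 44/3, x2 = 104/3, minimum C = 3268/3

Vertices and C = 27x1 + 20x2:
  (0, 64) → C = 1280
  (84, 0) → C = 2268
  (255, 0) → C = 6885
  (44/3, 104/3) → C = 3268/3
The feasible region is unbounded (it extends along (0, 1)), but C strictly increases along every unbounded feasible direction, so there is no improving ray and the minimum is attained at a vertex.

At the optimal vertex, 2x1 + 4x2 = 168 and 4x1 + 2x2 = 128.
Solving simultaneously gives x1 = 44/3, x2 = 104/3.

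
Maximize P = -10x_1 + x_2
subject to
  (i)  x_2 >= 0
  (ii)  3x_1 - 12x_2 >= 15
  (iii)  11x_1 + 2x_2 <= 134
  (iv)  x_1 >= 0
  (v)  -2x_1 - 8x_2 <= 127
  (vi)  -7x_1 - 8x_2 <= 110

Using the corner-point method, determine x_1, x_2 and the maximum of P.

Corner points and P = -10x_1 + x_2:
  (5, 0) → P = -50
  (134/11, 0) → P = -1340/11
  (273/23, 79/46) → P = -5381/46

At the optimal vertex, x_2 = 0 and 3x_1 - 12x_2 = 15.
Solving simultaneously gives x_1 = 5, x_2 = 0.

x_1 = 5, x_2 = 0, maximum P = -50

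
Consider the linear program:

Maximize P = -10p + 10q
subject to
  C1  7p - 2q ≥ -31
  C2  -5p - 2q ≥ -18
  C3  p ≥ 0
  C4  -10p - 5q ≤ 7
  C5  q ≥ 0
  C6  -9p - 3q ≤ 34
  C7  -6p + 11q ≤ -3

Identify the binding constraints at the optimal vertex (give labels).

Feasible corners and P = -10p + 10q:
  (18/5, 0) → P = -36
  (204/67, 93/67) → P = -1110/67
  (1/2, 0) → P = -5

The maximum is at (1/2, 0). Substituting into each constraint, equality holds for C5 and C7; the remaining constraints have slack.

C5 and C7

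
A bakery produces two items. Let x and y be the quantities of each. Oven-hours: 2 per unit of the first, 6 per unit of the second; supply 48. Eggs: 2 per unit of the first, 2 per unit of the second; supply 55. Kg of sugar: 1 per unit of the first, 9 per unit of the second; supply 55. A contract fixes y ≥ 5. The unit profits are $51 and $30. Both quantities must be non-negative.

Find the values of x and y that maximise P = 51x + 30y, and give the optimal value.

x = 9, y = 5, maximum P = 609

Feasible corners and P = 51x + 30y:
  (0, 55/9) → P = 550/3
  (0, 5) → P = 150
  (17/2, 31/6) → P = 1177/2
  (9, 5) → P = 609

The binding constraints are 2x + 6y = 48 and y = 5.
Solving simultaneously gives x = 9, y = 5.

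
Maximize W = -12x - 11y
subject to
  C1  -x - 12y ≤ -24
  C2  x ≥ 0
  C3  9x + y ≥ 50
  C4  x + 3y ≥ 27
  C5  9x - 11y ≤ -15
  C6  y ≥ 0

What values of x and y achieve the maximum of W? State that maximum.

Extreme points and W = -12x - 11y:
  (0, 50) → W = -550
  (123/26, 193/26) → W = -3599/26
  (126/19, 129/19) → W = -2931/19
The feasible region is unbounded (it extends along (0, 1), (11, 9)), but W strictly decreases along every unbounded feasible direction, so there is no improving ray and the maximum is attained at a vertex.

x = 123/26, y = 193/26, maximum W = -3599/26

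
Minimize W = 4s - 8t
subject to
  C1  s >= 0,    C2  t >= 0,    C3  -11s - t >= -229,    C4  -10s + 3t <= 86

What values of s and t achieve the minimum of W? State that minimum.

Feasible corners and W = 4s - 8t:
  (0, 0) → W = 0
  (0, 86/3) → W = -688/3
  (229/11, 0) → W = 916/11
  (601/43, 3236/43) → W = -23484/43

The optimum lies where -11s - t = -229 and -10s + 3t = 86.
Solving simultaneously gives s = 601/43, t = 3236/43.

s = 601/43, t = 3236/43, minimum W = -23484/43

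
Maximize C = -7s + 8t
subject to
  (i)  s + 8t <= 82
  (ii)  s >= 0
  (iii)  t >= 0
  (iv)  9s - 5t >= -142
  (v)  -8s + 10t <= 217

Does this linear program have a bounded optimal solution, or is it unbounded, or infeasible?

bounded optimum

Extreme points and C = -7s + 8t:
  (0, 41/4) → C = 82
  (82, 0) → C = -574
  (0, 0) → C = 0
The feasible region has finitely many vertices and no improving ray; the maximum is 82 at (0, 41/4).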